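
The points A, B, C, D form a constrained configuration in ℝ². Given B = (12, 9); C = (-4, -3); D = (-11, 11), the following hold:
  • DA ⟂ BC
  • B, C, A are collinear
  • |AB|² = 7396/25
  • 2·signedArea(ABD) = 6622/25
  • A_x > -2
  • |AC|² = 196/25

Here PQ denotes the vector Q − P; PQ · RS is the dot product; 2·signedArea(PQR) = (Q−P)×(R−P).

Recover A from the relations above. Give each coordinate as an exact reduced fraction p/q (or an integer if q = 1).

1. A_x = -44/25  [B, C, A are collinear ∩ DA ⟂ BC]
2. A_y = -33/25  [B, C, A are collinear ∩ DA ⟂ BC]
   → A = (-44/25, -33/25)

A = (-44/25, -33/25)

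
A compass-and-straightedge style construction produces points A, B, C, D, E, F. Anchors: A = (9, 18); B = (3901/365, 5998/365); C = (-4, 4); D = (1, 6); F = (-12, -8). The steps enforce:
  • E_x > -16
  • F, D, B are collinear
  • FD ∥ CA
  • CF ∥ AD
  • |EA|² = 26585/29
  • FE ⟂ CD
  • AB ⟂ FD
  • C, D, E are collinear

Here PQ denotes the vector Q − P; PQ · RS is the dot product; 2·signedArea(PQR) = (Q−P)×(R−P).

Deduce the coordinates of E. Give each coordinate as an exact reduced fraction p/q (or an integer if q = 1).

1. E_x = -436/29  [C, D, E are collinear ∩ FE ⟂ CD]
2. E_y = -12/29  [C, D, E are collinear ∩ FE ⟂ CD]
   → E = (-436/29, -12/29)

E = (-436/29, -12/29)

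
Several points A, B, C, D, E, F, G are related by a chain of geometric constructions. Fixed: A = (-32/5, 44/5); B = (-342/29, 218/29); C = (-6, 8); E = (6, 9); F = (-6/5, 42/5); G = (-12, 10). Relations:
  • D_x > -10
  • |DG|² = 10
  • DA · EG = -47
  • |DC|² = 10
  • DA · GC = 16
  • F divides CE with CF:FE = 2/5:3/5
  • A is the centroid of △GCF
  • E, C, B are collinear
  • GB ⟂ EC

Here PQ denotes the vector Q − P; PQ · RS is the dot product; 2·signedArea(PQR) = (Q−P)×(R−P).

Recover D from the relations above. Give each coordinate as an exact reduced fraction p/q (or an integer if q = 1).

1. D_x = -9  [DA · GC = 16 ∩ DA · EG = -47]
2. D_y = 9  [DA · GC = 16 ∩ DA · EG = -47]
   → D = (-9, 9)

D = (-9, 9)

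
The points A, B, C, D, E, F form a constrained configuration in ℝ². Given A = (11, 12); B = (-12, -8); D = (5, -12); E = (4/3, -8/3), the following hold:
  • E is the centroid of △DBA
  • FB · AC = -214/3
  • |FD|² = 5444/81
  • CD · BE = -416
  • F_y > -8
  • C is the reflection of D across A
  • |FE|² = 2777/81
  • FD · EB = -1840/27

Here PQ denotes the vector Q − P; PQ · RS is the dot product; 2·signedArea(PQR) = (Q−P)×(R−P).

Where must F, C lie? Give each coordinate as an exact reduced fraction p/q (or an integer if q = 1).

1. F_x = -17/9  [line 40/3·x + 16/3·y + 1768/27 = 0 ∩ |FD|² = 5444/81]
2. F_y = -68/9  [line 40/3·x + 16/3·y + 1768/27 = 0 ∩ |FD|² = 5444/81]
   → F = (-17/9, -68/9)
3. C_x = 17  [C is the reflection of D across A]
4. C_y = 36  [C is the reflection of D across A]
   → C = (17, 36)

C = (17, 36)
F = (-17/9, -68/9)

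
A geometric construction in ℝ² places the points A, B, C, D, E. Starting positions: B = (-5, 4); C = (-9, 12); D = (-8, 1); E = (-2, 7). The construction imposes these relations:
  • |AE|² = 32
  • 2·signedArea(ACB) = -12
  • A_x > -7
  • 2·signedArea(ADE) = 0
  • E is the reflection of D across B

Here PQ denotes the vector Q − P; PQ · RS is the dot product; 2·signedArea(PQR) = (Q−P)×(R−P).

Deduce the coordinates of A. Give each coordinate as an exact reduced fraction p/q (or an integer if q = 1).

1. A_x = -6  [2·signedArea(ADE) = 0 ∩ 2·signedArea(ACB) = -12]
2. A_y = 3  [2·signedArea(ADE) = 0 ∩ 2·signedArea(ACB) = -12]
   → A = (-6, 3)

A = (-6, 3)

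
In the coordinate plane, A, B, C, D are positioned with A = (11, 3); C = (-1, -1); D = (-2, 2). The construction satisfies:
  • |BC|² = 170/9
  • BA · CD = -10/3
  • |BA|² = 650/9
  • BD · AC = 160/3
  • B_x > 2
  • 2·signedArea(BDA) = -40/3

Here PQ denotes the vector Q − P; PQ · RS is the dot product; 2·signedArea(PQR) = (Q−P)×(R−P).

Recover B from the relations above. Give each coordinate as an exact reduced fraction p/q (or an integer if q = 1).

1. B_x = 8/3  [BD · AC = 160/3 ∩ 2·signedArea(BDA) = -40/3]
2. B_y = 4/3  [BD · AC = 160/3 ∩ 2·signedArea(BDA) = -40/3]
   → B = (8/3, 4/3)

B = (8/3, 4/3)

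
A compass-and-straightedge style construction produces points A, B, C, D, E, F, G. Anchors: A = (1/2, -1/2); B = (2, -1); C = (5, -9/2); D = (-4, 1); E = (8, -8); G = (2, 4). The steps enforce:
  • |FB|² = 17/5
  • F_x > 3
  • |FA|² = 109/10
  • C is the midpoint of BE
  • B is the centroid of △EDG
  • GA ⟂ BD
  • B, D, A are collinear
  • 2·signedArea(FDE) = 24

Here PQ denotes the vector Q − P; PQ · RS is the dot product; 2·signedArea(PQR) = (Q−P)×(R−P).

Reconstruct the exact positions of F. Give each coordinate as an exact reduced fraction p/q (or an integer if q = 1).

F = (16/5, -12/5)

1. F_x = 16/5  [line 9·x + 12·y + 0 = 0 ∩ |FB|² = 17/5]
2. F_y = -12/5  [line 9·x + 12·y + 0 = 0 ∩ |FB|² = 17/5]
   → F = (16/5, -12/5)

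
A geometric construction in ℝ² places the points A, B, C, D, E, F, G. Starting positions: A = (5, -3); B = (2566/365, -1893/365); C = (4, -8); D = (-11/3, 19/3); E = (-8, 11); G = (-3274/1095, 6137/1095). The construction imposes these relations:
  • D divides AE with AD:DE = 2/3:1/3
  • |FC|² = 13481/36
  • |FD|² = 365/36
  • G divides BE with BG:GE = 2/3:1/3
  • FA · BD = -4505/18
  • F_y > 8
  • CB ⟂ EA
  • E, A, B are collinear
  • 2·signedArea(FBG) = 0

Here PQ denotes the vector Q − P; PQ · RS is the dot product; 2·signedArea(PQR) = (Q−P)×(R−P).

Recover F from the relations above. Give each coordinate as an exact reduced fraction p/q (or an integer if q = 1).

F = (-35/6, 26/3)

1. F_x = -35/6  [2·signedArea(FBG) = 0 ∩ FA · BD = -4505/18]
2. F_y = 26/3  [2·signedArea(FBG) = 0 ∩ FA · BD = -4505/18]
   → F = (-35/6, 26/3)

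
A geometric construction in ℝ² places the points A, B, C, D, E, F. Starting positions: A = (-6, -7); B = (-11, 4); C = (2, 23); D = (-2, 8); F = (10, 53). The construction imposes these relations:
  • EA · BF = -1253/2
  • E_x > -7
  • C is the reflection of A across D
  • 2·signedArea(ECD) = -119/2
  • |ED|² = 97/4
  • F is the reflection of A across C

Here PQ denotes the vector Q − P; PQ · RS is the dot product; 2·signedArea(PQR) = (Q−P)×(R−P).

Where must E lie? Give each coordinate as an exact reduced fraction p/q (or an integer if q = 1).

E = (-13/2, 6)

1. E_x = -13/2  [EA · BF = -1253/2 ∩ 2·signedArea(ECD) = -119/2]
2. E_y = 6  [EA · BF = -1253/2 ∩ 2·signedArea(ECD) = -119/2]
   → E = (-13/2, 6)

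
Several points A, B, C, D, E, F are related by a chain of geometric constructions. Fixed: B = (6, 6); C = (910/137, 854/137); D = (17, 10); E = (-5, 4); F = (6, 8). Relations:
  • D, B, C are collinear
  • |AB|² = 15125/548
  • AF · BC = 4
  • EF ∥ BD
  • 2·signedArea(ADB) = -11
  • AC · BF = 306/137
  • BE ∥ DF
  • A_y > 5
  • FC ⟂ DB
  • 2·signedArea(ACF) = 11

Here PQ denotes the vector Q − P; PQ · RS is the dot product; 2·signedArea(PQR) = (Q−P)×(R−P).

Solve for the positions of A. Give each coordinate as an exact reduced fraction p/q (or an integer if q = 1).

1. A_x = 225/274  [AF · BC = 4 ∩ AC · BF = 306/137]
2. A_y = 701/137  [AF · BC = 4 ∩ AC · BF = 306/137]
   → A = (225/274, 701/137)

A = (225/274, 701/137)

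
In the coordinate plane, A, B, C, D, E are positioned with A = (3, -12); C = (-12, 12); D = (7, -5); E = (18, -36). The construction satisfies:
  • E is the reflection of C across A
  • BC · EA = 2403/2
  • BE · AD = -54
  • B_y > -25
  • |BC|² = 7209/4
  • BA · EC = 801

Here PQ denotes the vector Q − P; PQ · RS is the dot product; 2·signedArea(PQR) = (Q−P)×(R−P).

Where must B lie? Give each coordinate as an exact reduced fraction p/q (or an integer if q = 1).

B = (21/2, -24)

1. B_x = 21/2  [BE · AD = -54 ∩ BA · EC = 801]
2. B_y = -24  [BE · AD = -54 ∩ BA · EC = 801]
   → B = (21/2, -24)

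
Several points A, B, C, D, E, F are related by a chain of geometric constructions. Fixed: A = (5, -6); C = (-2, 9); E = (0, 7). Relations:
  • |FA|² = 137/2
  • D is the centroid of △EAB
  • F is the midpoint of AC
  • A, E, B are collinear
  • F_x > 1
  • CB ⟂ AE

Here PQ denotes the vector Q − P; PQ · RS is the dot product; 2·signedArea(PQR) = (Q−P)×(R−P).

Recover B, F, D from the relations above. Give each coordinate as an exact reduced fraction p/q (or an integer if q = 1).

B = (-90/97, 913/97)
D = (395/291, 1010/291)
F = (3/2, 3/2)

1. B_x = -90/97  [A, E, B are collinear ∩ CB ⟂ AE]
2. B_y = 913/97  [A, E, B are collinear ∩ CB ⟂ AE]
   → B = (-90/97, 913/97)
3. F_x = 3/2  [F is the midpoint of AC]
4. F_y = 3/2  [F is the midpoint of AC]
   → F = (3/2, 3/2)
5. D_x = 395/291  [D is the centroid of △EAB]
6. D_y = 1010/291  [D is the centroid of △EAB]
   → D = (395/291, 1010/291)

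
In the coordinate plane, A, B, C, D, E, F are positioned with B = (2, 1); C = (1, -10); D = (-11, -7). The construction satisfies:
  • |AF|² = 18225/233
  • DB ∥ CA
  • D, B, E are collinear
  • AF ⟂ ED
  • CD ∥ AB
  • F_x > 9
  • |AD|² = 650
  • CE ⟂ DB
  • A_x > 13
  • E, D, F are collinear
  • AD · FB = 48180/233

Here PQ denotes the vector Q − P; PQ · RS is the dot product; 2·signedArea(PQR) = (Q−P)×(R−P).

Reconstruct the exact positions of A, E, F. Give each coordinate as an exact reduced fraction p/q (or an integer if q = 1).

1. A_x = 14  [CD ∥ AB ∩ DB ∥ CA]
2. A_y = -2  [CD ∥ AB ∩ DB ∥ CA]
   → A = (14, -2)
3. E_x = -847/233  [D, B, E are collinear ∩ CE ⟂ DB]
4. E_y = -575/233  [D, B, E are collinear ∩ CE ⟂ DB]
   → E = (-847/233, -575/233)
5. F_x = 2182/233  [E, D, F are collinear ∩ AF ⟂ ED]
6. F_y = 1289/233  [E, D, F are collinear ∩ AF ⟂ ED]
   → F = (2182/233, 1289/233)

A = (14, -2)
E = (-847/233, -575/233)
F = (2182/233, 1289/233)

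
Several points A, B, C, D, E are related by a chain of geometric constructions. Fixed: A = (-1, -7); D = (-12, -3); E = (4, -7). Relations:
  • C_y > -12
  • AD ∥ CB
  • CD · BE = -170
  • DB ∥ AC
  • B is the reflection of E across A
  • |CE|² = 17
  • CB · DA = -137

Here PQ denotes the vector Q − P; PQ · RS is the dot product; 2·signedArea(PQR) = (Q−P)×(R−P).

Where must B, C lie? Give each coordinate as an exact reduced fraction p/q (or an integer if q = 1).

B = (-6, -7)
C = (5, -11)

1. B_x = -6  [B is the reflection of E across A]
2. B_y = -7  [B is the reflection of E across A]
   → B = (-6, -7)
3. C_x = 5  [AD ∥ CB ∩ DB ∥ AC]
4. C_y = -11  [AD ∥ CB ∩ DB ∥ AC]
   → C = (5, -11)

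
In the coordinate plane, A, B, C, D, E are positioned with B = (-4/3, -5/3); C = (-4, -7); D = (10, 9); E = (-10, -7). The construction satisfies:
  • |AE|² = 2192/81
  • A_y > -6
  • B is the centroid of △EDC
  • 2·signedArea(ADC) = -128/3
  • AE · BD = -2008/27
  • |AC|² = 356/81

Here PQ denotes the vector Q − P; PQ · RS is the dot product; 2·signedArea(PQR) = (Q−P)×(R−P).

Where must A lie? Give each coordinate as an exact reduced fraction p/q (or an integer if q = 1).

1. A_x = -46/9  [AE · BD = -2008/27 ∩ 2·signedArea(ADC) = -128/3]
2. A_y = -47/9  [AE · BD = -2008/27 ∩ 2·signedArea(ADC) = -128/3]
   → A = (-46/9, -47/9)

A = (-46/9, -47/9)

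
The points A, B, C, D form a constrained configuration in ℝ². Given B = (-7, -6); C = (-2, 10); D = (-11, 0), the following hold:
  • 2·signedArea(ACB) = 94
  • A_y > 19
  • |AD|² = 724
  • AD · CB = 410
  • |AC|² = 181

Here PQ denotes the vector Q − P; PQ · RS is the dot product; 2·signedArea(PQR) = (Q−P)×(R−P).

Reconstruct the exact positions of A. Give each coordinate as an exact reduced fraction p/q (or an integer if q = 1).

1. A_x = 7  [AD · CB = 410 ∩ 2·signedArea(ACB) = 94]
2. A_y = 20  [AD · CB = 410 ∩ 2·signedArea(ACB) = 94]
   → A = (7, 20)

A = (7, 20)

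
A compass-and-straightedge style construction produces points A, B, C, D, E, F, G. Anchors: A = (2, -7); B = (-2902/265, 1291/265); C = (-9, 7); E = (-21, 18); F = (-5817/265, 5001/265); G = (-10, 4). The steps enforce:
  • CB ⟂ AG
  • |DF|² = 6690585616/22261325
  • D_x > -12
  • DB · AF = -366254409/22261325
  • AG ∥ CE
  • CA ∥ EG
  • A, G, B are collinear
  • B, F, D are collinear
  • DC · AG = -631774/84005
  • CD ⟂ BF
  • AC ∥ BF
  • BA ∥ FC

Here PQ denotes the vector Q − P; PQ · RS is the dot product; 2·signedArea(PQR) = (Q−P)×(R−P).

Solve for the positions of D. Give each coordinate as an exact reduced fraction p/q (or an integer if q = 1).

1. D_x = -944233/84005  [B, F, D are collinear ∩ CD ⟂ BF]
2. D_y = 440173/84005  [B, F, D are collinear ∩ CD ⟂ BF]
   → D = (-944233/84005, 440173/84005)

D = (-944233/84005, 440173/84005)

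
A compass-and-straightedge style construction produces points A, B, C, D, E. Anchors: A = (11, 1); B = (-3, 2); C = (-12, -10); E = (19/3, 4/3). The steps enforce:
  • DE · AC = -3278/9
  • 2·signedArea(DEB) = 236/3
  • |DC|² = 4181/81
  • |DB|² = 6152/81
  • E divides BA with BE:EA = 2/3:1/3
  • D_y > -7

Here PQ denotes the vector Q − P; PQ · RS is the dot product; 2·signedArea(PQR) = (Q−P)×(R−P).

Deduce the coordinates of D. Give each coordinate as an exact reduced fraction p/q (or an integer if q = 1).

1. D_x = -53/9  [2·signedArea(DEB) = 236/3 ∩ DE · AC = -3278/9]
2. D_y = -56/9  [2·signedArea(DEB) = 236/3 ∩ DE · AC = -3278/9]
   → D = (-53/9, -56/9)

D = (-53/9, -56/9)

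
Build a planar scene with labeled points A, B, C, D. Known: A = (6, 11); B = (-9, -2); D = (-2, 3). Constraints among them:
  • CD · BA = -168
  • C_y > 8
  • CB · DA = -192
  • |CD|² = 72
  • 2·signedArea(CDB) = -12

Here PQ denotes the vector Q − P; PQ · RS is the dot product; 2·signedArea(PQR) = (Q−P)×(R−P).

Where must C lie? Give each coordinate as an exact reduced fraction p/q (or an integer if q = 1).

1. C_x = 4  [2·signedArea(CDB) = -12 ∩ CD · BA = -168]
2. C_y = 9  [2·signedArea(CDB) = -12 ∩ CD · BA = -168]
   → C = (4, 9)

C = (4, 9)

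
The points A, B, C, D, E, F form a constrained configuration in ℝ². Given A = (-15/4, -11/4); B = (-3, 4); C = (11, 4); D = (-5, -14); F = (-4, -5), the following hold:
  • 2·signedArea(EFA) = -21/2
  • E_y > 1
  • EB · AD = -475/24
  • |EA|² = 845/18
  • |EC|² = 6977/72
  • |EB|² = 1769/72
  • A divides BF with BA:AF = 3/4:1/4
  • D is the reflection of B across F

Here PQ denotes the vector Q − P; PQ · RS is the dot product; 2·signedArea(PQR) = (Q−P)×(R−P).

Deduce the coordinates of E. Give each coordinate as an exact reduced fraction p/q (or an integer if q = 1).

1. E_x = 17/12  [2·signedArea(EFA) = -21/2 ∩ EB · AD = -475/24]
2. E_y = 7/4  [2·signedArea(EFA) = -21/2 ∩ EB · AD = -475/24]
   → E = (17/12, 7/4)

E = (17/12, 7/4)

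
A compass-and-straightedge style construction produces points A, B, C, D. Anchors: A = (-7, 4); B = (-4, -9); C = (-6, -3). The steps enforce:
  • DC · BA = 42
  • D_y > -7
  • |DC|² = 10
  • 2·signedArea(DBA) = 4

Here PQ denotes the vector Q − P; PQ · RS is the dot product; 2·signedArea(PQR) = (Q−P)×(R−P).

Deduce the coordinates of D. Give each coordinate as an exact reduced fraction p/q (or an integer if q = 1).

1. D_x = -5  [2·signedArea(DBA) = 4 ∩ DC · BA = 42]
2. D_y = -6  [2·signedArea(DBA) = 4 ∩ DC · BA = 42]
   → D = (-5, -6)

D = (-5, -6)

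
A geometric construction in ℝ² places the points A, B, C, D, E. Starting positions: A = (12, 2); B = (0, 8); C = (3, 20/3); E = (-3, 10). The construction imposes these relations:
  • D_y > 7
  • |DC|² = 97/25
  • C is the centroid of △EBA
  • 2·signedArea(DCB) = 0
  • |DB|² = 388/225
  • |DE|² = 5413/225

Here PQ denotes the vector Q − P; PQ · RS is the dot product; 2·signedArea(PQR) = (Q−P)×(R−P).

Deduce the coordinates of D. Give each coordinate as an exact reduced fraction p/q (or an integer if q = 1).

D = (6/5, 112/15)

1. D_x = 6/5  [line -4/3·x + -3·y + 24 = 0 ∩ |DC|² = 97/25]
2. D_y = 112/15  [line -4/3·x + -3·y + 24 = 0 ∩ |DC|² = 97/25]
   → D = (6/5, 112/15)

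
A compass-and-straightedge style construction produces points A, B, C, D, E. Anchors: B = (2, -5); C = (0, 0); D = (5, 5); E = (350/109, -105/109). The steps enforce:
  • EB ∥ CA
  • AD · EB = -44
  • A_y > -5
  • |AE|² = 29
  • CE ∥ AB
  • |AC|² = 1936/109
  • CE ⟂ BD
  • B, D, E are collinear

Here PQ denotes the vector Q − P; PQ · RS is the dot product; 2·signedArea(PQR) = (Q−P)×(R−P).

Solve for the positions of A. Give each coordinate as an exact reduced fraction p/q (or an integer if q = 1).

A = (-132/109, -440/109)

1. A_x = -132/109  [CE ∥ AB ∩ EB ∥ CA]
2. A_y = -440/109  [CE ∥ AB ∩ EB ∥ CA]
   → A = (-132/109, -440/109)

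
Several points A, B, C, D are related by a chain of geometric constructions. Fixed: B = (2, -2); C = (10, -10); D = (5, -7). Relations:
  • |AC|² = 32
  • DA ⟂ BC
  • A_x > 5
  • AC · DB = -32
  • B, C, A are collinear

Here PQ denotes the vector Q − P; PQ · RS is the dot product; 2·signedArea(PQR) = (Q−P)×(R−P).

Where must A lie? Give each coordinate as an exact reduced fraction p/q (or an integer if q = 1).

A = (6, -6)

1. A_x = 6  [B, C, A are collinear ∩ DA ⟂ BC]
2. A_y = -6  [B, C, A are collinear ∩ DA ⟂ BC]
   → A = (6, -6)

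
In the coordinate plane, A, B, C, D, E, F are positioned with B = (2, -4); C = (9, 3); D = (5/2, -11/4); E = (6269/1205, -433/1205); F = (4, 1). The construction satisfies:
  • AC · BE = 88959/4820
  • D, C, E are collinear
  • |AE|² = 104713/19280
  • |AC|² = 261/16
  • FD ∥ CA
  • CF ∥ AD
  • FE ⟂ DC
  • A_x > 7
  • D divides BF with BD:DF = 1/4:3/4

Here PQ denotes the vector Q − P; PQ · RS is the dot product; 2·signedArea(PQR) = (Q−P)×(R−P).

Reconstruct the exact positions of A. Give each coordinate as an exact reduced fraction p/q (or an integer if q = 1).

A = (15/2, -3/4)

1. A_x = 15/2  [CF ∥ AD ∩ FD ∥ CA]
2. A_y = -3/4  [CF ∥ AD ∩ FD ∥ CA]
   → A = (15/2, -3/4)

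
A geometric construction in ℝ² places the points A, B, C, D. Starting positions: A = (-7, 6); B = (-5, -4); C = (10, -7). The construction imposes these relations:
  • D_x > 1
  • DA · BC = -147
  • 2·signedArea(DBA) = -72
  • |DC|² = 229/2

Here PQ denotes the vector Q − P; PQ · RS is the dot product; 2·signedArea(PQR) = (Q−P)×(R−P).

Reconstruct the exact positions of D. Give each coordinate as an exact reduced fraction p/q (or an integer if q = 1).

1. D_x = 3/2  [DA · BC = -147 ∩ 2·signedArea(DBA) = -72]
2. D_y = -1/2  [DA · BC = -147 ∩ 2·signedArea(DBA) = -72]
   → D = (3/2, -1/2)

D = (3/2, -1/2)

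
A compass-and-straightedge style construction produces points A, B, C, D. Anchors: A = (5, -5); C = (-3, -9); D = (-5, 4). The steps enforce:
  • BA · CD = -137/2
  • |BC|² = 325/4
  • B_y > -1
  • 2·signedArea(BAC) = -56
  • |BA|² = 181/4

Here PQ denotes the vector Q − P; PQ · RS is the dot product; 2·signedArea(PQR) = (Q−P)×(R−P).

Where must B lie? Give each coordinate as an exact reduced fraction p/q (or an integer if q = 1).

1. B_x = 0  [2·signedArea(BAC) = -56 ∩ BA · CD = -137/2]
2. B_y = -1/2  [2·signedArea(BAC) = -56 ∩ BA · CD = -137/2]
   → B = (0, -1/2)

B = (0, -1/2)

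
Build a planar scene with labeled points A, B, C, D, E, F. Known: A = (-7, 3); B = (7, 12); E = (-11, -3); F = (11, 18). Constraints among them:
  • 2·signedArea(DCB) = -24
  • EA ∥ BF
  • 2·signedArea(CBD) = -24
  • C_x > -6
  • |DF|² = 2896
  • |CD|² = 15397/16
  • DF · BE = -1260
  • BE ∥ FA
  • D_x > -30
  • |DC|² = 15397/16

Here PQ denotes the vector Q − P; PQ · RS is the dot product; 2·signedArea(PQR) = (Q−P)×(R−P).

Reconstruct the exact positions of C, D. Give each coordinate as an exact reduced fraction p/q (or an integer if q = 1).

C = (-11/2, 9/4)
D = (-29, -18)

1. D_x = -29  [line 18·x + 15·y + 792 = 0 ∩ |DF|² = 2896]
2. D_y = -18  [line 18·x + 15·y + 792 = 0 ∩ |DF|² = 2896]
   → D = (-29, -18)
3. C_x = -11/2  [line 30·x + -36·y + 246 = 0 ∩ |CD|² = 15397/16]
4. C_y = 9/4  [line 30·x + -36·y + 246 = 0 ∩ |CD|² = 15397/16]
   → C = (-11/2, 9/4)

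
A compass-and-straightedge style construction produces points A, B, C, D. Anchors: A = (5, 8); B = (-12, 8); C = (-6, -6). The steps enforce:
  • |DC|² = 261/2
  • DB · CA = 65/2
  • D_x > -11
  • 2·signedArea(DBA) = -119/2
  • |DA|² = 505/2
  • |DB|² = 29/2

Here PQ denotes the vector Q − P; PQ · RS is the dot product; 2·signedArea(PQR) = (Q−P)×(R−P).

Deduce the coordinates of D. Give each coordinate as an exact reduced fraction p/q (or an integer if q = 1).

D = (-21/2, 9/2)

1. D_x = -21/2  [DB · CA = 65/2 ∩ 2·signedArea(DBA) = -119/2]
2. D_y = 9/2  [DB · CA = 65/2 ∩ 2·signedArea(DBA) = -119/2]
   → D = (-21/2, 9/2)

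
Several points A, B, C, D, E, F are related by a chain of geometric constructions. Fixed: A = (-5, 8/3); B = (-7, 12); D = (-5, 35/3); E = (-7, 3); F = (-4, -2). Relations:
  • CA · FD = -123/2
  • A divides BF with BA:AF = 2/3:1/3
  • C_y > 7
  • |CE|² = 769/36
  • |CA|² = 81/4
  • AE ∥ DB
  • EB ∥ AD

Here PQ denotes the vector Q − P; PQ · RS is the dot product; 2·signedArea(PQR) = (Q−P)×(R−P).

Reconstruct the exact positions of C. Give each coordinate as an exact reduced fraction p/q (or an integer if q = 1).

C = (-5, 43/6)

1. C_x = -5  [line 1·x + -41/3·y + 1853/18 = 0 ∩ |CE|² = 769/36]
2. C_y = 43/6  [line 1·x + -41/3·y + 1853/18 = 0 ∩ |CE|² = 769/36]
   → C = (-5, 43/6)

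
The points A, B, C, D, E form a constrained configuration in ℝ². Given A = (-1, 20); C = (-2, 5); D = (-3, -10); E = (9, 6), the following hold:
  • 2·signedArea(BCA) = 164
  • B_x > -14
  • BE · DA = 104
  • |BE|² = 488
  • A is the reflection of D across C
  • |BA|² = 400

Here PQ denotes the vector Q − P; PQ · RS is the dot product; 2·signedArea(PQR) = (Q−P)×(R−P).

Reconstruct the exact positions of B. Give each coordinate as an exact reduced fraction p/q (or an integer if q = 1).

B = (-13, 4)

1. B_x = -13  [2·signedArea(BCA) = 164 ∩ BE · DA = 104]
2. B_y = 4  [2·signedArea(BCA) = 164 ∩ BE · DA = 104]
   → B = (-13, 4)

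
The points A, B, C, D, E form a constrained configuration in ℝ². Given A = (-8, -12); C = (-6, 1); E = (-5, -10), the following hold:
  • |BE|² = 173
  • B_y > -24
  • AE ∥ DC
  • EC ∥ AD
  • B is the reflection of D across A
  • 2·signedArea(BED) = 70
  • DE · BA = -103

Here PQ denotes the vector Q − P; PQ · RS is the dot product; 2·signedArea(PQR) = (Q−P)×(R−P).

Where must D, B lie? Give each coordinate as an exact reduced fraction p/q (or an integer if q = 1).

1. D_x = -9  [AE ∥ DC ∩ EC ∥ AD]
2. D_y = -1  [AE ∥ DC ∩ EC ∥ AD]
   → D = (-9, -1)
3. B_x = -7  [B is the reflection of D across A]
4. B_y = -23  [B is the reflection of D across A]
   → B = (-7, -23)

B = (-7, -23)
D = (-9, -1)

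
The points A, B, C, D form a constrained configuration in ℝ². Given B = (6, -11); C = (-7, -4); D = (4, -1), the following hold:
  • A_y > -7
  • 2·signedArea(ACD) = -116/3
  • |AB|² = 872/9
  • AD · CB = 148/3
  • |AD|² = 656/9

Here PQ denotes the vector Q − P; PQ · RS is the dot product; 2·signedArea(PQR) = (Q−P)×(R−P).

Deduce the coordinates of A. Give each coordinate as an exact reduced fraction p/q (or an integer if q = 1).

1. A_x = -8/3  [2·signedArea(ACD) = -116/3 ∩ AD · CB = 148/3]
2. A_y = -19/3  [2·signedArea(ACD) = -116/3 ∩ AD · CB = 148/3]
   → A = (-8/3, -19/3)

A = (-8/3, -19/3)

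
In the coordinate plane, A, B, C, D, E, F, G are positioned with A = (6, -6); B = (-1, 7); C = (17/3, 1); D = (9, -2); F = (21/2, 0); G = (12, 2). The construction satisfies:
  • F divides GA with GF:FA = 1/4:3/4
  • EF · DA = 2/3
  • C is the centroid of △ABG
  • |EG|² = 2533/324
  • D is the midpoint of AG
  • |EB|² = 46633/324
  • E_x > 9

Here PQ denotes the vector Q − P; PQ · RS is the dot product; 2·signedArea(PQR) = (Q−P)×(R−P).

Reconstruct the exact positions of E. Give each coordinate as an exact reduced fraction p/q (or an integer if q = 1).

1. E_x = 169/18  [line 3·x + 4·y + -193/6 = 0 ∩ |EB|² = 46633/324]
2. E_y = 1  [line 3·x + 4·y + -193/6 = 0 ∩ |EB|² = 46633/324]
   → E = (169/18, 1)

E = (169/18, 1)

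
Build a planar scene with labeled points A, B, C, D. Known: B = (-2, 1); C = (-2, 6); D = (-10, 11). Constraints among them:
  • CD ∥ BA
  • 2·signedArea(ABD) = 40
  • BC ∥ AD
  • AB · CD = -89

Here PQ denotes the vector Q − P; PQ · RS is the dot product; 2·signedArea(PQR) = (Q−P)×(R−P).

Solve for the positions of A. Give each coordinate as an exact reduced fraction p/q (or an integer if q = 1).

A = (-10, 6)

1. A_x = -10  [BC ∥ AD ∩ CD ∥ BA]
2. A_y = 6  [BC ∥ AD ∩ CD ∥ BA]
   → A = (-10, 6)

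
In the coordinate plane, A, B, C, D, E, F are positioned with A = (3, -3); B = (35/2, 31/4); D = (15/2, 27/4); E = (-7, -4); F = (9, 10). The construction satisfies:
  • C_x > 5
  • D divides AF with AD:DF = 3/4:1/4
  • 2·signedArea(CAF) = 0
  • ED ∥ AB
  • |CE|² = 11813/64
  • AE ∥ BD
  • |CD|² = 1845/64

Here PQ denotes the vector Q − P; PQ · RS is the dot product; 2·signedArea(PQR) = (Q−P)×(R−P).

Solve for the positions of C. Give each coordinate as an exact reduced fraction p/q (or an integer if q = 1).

C = (21/4, 15/8)

1. C_x = 21/4  [line -13·x + 6·y + 57 = 0 ∩ |CE|² = 11813/64]
2. C_y = 15/8  [line -13·x + 6·y + 57 = 0 ∩ |CE|² = 11813/64]
   → C = (21/4, 15/8)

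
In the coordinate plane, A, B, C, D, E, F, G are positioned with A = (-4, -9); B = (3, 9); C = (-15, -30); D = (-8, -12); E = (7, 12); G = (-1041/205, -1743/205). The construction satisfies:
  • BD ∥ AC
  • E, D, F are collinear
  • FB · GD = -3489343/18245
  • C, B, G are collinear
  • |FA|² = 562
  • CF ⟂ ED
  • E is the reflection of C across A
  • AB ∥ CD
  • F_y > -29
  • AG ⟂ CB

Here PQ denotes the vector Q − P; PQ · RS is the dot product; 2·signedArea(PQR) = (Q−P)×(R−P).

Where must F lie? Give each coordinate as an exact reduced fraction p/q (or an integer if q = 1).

1. F_x = -1607/89  [E, D, F are collinear ∩ CF ⟂ ED]
2. F_y = -2500/89  [E, D, F are collinear ∩ CF ⟂ ED]
   → F = (-1607/89, -2500/89)

F = (-1607/89, -2500/89)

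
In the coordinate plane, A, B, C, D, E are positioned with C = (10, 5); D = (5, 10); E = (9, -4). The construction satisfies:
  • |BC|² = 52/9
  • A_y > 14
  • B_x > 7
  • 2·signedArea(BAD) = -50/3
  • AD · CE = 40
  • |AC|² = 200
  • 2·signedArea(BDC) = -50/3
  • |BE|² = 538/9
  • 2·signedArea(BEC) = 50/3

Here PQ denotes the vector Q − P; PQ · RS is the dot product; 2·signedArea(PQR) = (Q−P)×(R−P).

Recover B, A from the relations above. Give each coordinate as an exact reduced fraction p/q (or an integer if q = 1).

A = (0, 15)
B = (8, 11/3)

1. B_x = 8  [2·signedArea(BEC) = 50/3 ∩ 2·signedArea(BDC) = -50/3]
2. B_y = 11/3  [2·signedArea(BEC) = 50/3 ∩ 2·signedArea(BDC) = -50/3]
   → B = (8, 11/3)
3. A_x = 0  [AD · CE = 40 ∩ 2·signedArea(BAD) = -50/3]
4. A_y = 15  [AD · CE = 40 ∩ 2·signedArea(BAD) = -50/3]
   → A = (0, 15)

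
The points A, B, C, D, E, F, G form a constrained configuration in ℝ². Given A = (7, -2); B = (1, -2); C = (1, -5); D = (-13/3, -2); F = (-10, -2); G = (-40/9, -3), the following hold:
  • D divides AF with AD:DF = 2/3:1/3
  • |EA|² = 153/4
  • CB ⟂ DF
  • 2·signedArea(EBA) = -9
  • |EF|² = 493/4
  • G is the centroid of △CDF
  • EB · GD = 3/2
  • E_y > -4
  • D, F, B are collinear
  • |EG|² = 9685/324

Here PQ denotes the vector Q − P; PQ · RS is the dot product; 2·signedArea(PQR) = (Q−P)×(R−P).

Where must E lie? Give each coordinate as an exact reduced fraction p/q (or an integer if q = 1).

E = (1, -7/2)

1. E_x = 1  [2·signedArea(EBA) = -9 ∩ EB · GD = 3/2]
2. E_y = -7/2  [2·signedArea(EBA) = -9 ∩ EB · GD = 3/2]
   → E = (1, -7/2)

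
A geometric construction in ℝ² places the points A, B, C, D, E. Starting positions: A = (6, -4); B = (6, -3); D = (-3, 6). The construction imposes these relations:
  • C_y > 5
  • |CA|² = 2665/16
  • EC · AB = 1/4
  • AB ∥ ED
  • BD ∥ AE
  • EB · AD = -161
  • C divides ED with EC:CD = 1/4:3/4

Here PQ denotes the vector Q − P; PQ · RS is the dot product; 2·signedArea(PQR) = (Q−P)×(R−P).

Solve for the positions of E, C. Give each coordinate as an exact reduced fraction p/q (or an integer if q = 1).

1. E_x = -3  [AB ∥ ED ∩ BD ∥ AE]
2. E_y = 5  [AB ∥ ED ∩ BD ∥ AE]
   → E = (-3, 5)
3. C_x = -3  [C divides ED with EC:CD = 1/4:3/4]
4. C_y = 21/4  [C divides ED with EC:CD = 1/4:3/4]
   → C = (-3, 21/4)

C = (-3, 21/4)
E = (-3, 5)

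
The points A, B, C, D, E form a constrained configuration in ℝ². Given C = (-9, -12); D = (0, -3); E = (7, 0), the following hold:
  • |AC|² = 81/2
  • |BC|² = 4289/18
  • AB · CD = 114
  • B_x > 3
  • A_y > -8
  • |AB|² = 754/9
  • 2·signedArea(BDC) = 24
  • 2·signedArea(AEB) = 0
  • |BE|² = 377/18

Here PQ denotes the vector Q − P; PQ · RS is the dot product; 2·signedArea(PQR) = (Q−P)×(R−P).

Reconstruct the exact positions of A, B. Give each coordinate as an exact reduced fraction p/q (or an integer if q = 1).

A = (-9/2, -15/2)
B = (19/6, -5/2)

1. B_x = 19/6  [line 9·x + -9·y + -51 = 0 ∩ |BC|² = 4289/18]
2. B_y = -5/2  [line 9·x + -9·y + -51 = 0 ∩ |BC|² = 4289/18]
   → B = (19/6, -5/2)
3. A_x = -9/2  [2·signedArea(AEB) = 0 ∩ AB · CD = 114]
4. A_y = -15/2  [2·signedArea(AEB) = 0 ∩ AB · CD = 114]
   → A = (-9/2, -15/2)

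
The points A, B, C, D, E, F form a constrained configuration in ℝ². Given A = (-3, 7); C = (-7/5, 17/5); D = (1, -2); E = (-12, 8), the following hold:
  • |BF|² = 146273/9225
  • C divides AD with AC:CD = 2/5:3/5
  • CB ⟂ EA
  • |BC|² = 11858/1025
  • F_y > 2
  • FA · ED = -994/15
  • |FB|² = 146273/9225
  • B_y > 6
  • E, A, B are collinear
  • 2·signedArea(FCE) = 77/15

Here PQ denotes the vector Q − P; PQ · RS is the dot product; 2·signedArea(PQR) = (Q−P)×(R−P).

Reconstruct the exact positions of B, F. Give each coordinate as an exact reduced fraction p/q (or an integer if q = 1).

B = (-42/41, 278/41)
F = (-17/15, 14/5)

1. B_x = -42/41  [E, A, B are collinear ∩ CB ⟂ EA]
2. B_y = 278/41  [E, A, B are collinear ∩ CB ⟂ EA]
   → B = (-42/41, 278/41)
3. F_x = -17/15  [2·signedArea(FCE) = 77/15 ∩ FA · ED = -994/15]
4. F_y = 14/5  [2·signedArea(FCE) = 77/15 ∩ FA · ED = -994/15]
   → F = (-17/15, 14/5)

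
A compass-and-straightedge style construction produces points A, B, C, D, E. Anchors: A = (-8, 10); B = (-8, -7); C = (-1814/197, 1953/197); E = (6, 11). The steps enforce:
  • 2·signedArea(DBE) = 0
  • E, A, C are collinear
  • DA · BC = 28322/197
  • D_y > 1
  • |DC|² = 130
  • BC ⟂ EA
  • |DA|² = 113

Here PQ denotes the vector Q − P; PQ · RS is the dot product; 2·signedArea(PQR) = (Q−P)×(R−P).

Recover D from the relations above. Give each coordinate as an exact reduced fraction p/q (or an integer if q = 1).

D = (-1, 2)

1. D_x = -1  [2·signedArea(DBE) = 0 ∩ DA · BC = 28322/197]
2. D_y = 2  [2·signedArea(DBE) = 0 ∩ DA · BC = 28322/197]
   → D = (-1, 2)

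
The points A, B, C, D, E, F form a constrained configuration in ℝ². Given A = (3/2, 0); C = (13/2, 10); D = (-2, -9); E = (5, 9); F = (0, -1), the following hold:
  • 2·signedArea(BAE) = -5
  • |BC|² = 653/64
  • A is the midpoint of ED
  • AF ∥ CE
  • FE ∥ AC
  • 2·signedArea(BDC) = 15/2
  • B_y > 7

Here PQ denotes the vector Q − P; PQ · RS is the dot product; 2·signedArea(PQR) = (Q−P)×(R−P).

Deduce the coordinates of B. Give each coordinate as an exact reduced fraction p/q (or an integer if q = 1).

1. B_x = 39/8  [2·signedArea(BDC) = 15/2 ∩ 2·signedArea(BAE) = -5]
2. B_y = 29/4  [2·signedArea(BDC) = 15/2 ∩ 2·signedArea(BAE) = -5]
   → B = (39/8, 29/4)

B = (39/8, 29/4)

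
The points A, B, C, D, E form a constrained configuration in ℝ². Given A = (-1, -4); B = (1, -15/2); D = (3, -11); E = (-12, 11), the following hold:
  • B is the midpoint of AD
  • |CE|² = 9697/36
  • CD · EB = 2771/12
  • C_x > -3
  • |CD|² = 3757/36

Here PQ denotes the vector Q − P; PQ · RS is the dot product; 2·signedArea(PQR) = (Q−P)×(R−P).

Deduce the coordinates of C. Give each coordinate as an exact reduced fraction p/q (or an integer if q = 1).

C = (-8/3, -5/2)

1. C_x = -8/3  [line -13·x + 37/2·y + 139/12 = 0 ∩ |CD|² = 3757/36]
2. C_y = -5/2  [line -13·x + 37/2·y + 139/12 = 0 ∩ |CD|² = 3757/36]
   → C = (-8/3, -5/2)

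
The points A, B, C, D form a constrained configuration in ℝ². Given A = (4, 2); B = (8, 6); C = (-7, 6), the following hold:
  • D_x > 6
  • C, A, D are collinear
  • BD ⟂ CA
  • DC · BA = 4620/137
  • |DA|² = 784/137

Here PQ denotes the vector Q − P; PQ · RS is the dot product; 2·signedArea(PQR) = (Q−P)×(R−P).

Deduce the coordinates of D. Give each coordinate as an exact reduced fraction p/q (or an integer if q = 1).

D = (856/137, 162/137)

1. D_x = 856/137  [C, A, D are collinear ∩ BD ⟂ CA]
2. D_y = 162/137  [C, A, D are collinear ∩ BD ⟂ CA]
   → D = (856/137, 162/137)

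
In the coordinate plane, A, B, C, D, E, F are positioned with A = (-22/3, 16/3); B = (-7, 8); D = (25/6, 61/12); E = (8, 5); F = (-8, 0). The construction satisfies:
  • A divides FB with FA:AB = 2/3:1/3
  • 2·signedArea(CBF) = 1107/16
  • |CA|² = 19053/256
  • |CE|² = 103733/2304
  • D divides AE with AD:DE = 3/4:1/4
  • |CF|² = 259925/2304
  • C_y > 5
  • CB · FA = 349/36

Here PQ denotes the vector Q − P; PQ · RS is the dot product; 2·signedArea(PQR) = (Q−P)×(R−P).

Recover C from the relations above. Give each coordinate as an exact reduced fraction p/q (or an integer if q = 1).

C = (31/24, 247/48)

1. C_x = 31/24  [2·signedArea(CBF) = 1107/16 ∩ CB · FA = 349/36]
2. C_y = 247/48  [2·signedArea(CBF) = 1107/16 ∩ CB · FA = 349/36]
   → C = (31/24, 247/48)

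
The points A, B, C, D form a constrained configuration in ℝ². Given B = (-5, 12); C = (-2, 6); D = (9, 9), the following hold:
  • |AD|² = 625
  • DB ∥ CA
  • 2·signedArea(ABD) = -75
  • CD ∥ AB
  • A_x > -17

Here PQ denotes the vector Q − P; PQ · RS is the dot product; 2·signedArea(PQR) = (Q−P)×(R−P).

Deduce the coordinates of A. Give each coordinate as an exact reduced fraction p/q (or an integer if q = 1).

1. A_x = -16  [CD ∥ AB ∩ DB ∥ CA]
2. A_y = 9  [CD ∥ AB ∩ DB ∥ CA]
   → A = (-16, 9)

A = (-16, 9)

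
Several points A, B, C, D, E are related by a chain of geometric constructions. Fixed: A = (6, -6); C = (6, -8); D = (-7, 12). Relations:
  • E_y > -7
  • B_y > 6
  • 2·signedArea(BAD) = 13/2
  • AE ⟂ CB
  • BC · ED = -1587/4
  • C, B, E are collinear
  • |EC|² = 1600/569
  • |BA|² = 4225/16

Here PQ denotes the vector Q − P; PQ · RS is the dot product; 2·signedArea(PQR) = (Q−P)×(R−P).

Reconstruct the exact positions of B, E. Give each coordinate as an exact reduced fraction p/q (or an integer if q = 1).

B = (-15/4, 7)
E = (2894/569, -3752/569)

1. B_x = -15/4  [line -18·x + -13·y + 47/2 = 0 ∩ |BA|² = 4225/16]
2. B_y = 7  [line -18·x + -13·y + 47/2 = 0 ∩ |BA|² = 4225/16]
   → B = (-15/4, 7)
3. E_x = 2894/569  [C, B, E are collinear ∩ AE ⟂ CB]
4. E_y = -3752/569  [C, B, E are collinear ∩ AE ⟂ CB]
   → E = (2894/569, -3752/569)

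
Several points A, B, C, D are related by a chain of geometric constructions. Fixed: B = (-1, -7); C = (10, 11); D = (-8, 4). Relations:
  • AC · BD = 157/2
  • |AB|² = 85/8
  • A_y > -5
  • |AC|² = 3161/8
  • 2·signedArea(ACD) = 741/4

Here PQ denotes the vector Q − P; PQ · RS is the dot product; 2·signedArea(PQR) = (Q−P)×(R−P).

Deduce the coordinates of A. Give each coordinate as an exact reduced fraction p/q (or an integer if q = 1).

A = (-11/4, -17/4)

1. A_x = -11/4  [2·signedArea(ACD) = 741/4 ∩ AC · BD = 157/2]
2. A_y = -17/4  [2·signedArea(ACD) = 741/4 ∩ AC · BD = 157/2]
   → A = (-11/4, -17/4)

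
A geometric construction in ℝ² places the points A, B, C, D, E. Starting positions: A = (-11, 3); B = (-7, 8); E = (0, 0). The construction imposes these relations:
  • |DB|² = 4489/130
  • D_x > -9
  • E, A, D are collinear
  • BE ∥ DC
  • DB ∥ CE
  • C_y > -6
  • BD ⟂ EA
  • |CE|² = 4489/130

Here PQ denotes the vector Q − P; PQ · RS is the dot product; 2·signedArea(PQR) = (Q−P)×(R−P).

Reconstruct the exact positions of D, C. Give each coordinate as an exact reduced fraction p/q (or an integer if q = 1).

C = (-201/130, -737/130)
D = (-1111/130, 303/130)

1. D_x = -1111/130  [E, A, D are collinear ∩ BD ⟂ EA]
2. D_y = 303/130  [E, A, D are collinear ∩ BD ⟂ EA]
   → D = (-1111/130, 303/130)
3. C_x = -201/130  [DB ∥ CE ∩ BE ∥ DC]
4. C_y = -737/130  [DB ∥ CE ∩ BE ∥ DC]
   → C = (-201/130, -737/130)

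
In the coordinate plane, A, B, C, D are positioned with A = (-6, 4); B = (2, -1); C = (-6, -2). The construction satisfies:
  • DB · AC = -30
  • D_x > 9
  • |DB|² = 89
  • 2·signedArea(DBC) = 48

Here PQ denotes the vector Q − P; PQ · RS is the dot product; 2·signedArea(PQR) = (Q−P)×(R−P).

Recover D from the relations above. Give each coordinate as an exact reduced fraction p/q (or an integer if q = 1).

1. D_x = 10  [DB · AC = -30 ∩ 2·signedArea(DBC) = 48]
2. D_y = -6  [DB · AC = -30 ∩ 2·signedArea(DBC) = 48]
   → D = (10, -6)

D = (10, -6)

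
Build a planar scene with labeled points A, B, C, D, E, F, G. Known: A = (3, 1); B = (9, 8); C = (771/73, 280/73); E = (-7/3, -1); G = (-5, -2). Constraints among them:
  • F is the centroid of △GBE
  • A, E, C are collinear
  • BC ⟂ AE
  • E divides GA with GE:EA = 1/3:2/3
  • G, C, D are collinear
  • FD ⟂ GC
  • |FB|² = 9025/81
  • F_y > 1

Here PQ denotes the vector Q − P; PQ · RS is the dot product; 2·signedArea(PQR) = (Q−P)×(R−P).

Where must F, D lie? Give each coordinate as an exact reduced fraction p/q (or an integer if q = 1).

1. F_x = 5/9  [F is the centroid of △GBE]
2. F_y = 5/3  [F is the centroid of △GBE]
   → F = (5/9, 5/3)
3. D_x = 707/657  [G, C, D are collinear ∩ FD ⟂ GC]
4. D_y = 61/219  [G, C, D are collinear ∩ FD ⟂ GC]
   → D = (707/657, 61/219)

D = (707/657, 61/219)
F = (5/9, 5/3)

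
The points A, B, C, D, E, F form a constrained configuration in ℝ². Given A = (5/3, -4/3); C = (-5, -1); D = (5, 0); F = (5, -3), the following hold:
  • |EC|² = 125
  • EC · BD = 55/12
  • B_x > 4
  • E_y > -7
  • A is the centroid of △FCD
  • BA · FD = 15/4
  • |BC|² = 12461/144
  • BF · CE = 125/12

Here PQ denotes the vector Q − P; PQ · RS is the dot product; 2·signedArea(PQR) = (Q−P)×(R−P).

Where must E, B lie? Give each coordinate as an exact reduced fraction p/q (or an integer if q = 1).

1. B_y = -31/12  [BA · FD = 15/4]
2. B_x = 25/6  [|BC|² = 12461/144]
   → B = (25/6, -31/12)
3. E_x = 5  [EC · BD = 55/12 ∩ BF · CE = 125/12]
4. E_y = -6  [EC · BD = 55/12 ∩ BF · CE = 125/12]
   → E = (5, -6)

B = (25/6, -31/12)
E = (5, -6)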